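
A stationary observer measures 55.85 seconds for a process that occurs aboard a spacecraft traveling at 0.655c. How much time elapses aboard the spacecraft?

Dilated time Δt = 55.85 seconds
γ = 1/√(1 - 0.655²) = 1.3234
Δt₀ = Δt/γ = 55.85/1.3234 = 42.20 seconds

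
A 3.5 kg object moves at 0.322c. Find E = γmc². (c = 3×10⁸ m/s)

γ = 1/√(1 - 0.322²) = 1.0563
mc² = 3.5 × (3×10⁸)² = 3.150×10¹⁷ J
E = γmc² = 1.0563 × 3.150×10¹⁷ = 3.327×10¹⁷ J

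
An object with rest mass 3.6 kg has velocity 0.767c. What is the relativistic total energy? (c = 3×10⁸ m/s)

γ = 1/√(1 - 0.767²) = 1.5585
mc² = 3.6 × (3×10⁸)² = 3.240×10¹⁷ J
E = γmc² = 1.5585 × 3.240×10¹⁷ = 5.050×10¹⁷ J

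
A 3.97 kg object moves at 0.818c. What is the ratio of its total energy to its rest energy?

E = γmc², E₀ = mc²
E/E₀ = γ = 1/√(1 - 0.818²) = 1.738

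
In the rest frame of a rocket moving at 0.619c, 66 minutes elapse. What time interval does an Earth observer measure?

Proper time Δt₀ = 66 minutes
γ = 1/√(1 - 0.619²) = 1.27325
Δt = γΔt₀ = 1.27325 × 66 = 84.03 minutes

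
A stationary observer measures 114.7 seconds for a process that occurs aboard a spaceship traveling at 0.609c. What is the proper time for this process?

Dilated time Δt = 114.7 seconds
γ = 1/√(1 - 0.609²) = 1.26076
Δt₀ = Δt/γ = 114.7/1.26076 = 90.98 seconds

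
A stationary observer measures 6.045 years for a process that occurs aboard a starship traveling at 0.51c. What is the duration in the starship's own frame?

Dilated time Δt = 6.045 years
γ = 1/√(1 - 0.51²) = 1.1626
Δt₀ = Δt/γ = 6.045/1.1626 = 5.200 years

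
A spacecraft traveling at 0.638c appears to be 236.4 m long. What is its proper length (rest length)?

Contracted length L = 236.4 m
γ = 1/√(1 - 0.638²) = 1.2986
L₀ = γL = 1.2986 × 236.4 = 307.0 m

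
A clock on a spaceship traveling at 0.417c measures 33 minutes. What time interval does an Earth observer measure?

Proper time Δt₀ = 33 minutes
γ = 1/√(1 - 0.417²) = 1.1002
Δt = γΔt₀ = 1.1002 × 33 = 36.31 minutes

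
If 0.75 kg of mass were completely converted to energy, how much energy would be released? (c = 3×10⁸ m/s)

Using E = mc²:
c² = (3×10⁸)² = 9×10¹⁶ m²/s²
E = 0.75 × 9×10¹⁶ = 6.750×10¹⁶ J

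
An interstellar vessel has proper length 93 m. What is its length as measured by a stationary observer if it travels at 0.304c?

Proper length L₀ = 93 m
γ = 1/√(1 - 0.304²) = 1.0497
L = L₀/γ = 93/1.0497 = 88.60 m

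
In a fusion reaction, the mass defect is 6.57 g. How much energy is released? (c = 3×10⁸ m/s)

Convert mass defect: Δm = 6.57 g = 0.00657 kg
E = Δm·c² = 0.00657 × (3×10⁸)²
= 0.00657 × 9×10¹⁶ = 5.913×10¹⁴ J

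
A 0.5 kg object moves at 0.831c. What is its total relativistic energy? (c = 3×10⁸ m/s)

γ = 1/√(1 - 0.831²) = 1.7977
mc² = 0.5 × (3×10⁸)² = 4.500×10¹⁶ J
E = γmc² = 1.7977 × 4.500×10¹⁶ = 8.090×10¹⁶ J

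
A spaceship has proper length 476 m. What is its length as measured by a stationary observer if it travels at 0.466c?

Proper length L₀ = 476 m
γ = 1/√(1 - 0.466²) = 1.130
L = L₀/γ = 476/1.130 = 421.2 m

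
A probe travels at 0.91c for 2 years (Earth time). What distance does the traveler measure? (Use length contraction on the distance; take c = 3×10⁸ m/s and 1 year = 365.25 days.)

Earth distance: d = v × t = 0.91c × 2 yr = 1.7230×10¹⁶ m
γ = 2.4119
d' = d/γ = 1.7230×10¹⁶/2.4119 = 7.144×10¹⁵ m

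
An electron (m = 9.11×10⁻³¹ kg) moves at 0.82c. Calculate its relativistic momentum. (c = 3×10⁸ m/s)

γ = 1/√(1 - 0.82²) = 1.747
v = 0.82 × 3×10⁸ = 2.460×10⁸ m/s
p = γmv = 1.747 × 9.11×10⁻³¹ × 2.460×10⁸ = 3.915×10⁻²² kg·m/s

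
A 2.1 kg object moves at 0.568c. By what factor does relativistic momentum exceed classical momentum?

p_rel = γmv, p_class = mv
Ratio = γ = 1/√(1 - 0.568²) = 1.215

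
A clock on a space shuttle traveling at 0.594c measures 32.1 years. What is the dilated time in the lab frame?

Proper time Δt₀ = 32.1 years
γ = 1/√(1 - 0.594²) = 1.243
Δt = γΔt₀ = 1.243 × 32.1 = 39.90 years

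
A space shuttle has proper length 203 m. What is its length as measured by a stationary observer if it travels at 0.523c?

Proper length L₀ = 203 m
γ = 1/√(1 - 0.523²) = 1.1733
L = L₀/γ = 203/1.1733 = 173.0 m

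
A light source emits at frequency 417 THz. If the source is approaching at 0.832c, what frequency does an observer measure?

β = v/c = 0.832
(1+β)/(1-β) = 1.832/0.168 = 10.90
Doppler factor = √(10.90) = 3.302
f_obs = 417 × 3.302 = 1377 THz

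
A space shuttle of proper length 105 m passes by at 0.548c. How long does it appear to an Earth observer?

Proper length L₀ = 105 m
γ = 1/√(1 - 0.548²) = 1.1955
L = L₀/γ = 105/1.1955 = 87.83 m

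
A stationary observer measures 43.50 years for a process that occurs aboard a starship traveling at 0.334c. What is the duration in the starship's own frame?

Dilated time Δt = 43.50 years
γ = 1/√(1 - 0.334²) = 1.061
Δt₀ = Δt/γ = 43.50/1.061 = 41.00 years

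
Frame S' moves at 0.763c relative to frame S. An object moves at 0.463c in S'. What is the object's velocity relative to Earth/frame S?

u = (u' + v)/(1 + u'v/c²)
Numerator: 0.463 + 0.763 = 1.226
Denominator: 1 + 0.353269 = 1.353269
u = 1.226/1.353269 = 0.9060c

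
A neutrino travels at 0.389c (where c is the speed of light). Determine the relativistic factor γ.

v/c = 0.389, so (v/c)² = 0.151321
1 - (v/c)² = 0.848679
γ = 1/√(0.848679) = 1.085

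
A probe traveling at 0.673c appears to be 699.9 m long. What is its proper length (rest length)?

Contracted length L = 699.9 m
γ = 1/√(1 - 0.673²) = 1.352
L₀ = γL = 1.352 × 699.9 = 946.3 m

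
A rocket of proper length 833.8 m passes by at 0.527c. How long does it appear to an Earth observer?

Proper length L₀ = 833.8 m
γ = 1/√(1 - 0.527²) = 1.1767
L = L₀/γ = 833.8/1.1767 = 708.6 m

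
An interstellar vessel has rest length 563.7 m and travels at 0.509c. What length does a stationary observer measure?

Proper length L₀ = 563.7 m
γ = 1/√(1 - 0.509²) = 1.1618
L = L₀/γ = 563.7/1.1618 = 485.2 m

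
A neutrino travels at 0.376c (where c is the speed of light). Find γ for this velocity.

v/c = 0.376, so (v/c)² = 0.141376
1 - (v/c)² = 0.858624
γ = 1/√(0.858624) = 1.079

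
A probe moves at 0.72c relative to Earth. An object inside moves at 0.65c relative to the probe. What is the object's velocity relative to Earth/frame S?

u = (u' + v)/(1 + u'v/c²)
Numerator: 0.65 + 0.72 = 1.37
Denominator: 1 + 0.468 = 1.468
u = 1.37/1.468 = 0.9332c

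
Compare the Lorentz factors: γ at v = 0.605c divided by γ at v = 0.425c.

γ₁ = 1/√(1 - 0.605²) = 1.256
γ₂ = 1/√(1 - 0.425²) = 1.105
γ₁/γ₂ = 1.256/1.105 = 1.137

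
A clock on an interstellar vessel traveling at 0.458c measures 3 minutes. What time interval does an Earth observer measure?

Proper time Δt₀ = 3 minutes
γ = 1/√(1 - 0.458²) = 1.125
Δt = γΔt₀ = 1.125 × 3 = 3.375 minutes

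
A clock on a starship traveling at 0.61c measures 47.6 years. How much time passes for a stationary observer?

Proper time Δt₀ = 47.6 years
γ = 1/√(1 - 0.61²) = 1.262
Δt = γΔt₀ = 1.262 × 47.6 = 60.07 years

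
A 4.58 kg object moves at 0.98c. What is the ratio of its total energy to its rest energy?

E = γmc², E₀ = mc²
E/E₀ = γ = 1/√(1 - 0.98²) = 5.025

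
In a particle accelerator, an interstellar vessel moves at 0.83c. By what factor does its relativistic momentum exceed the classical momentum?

p_rel = γmv, p_class = mv
Ratio = γ = 1/√(1 - 0.83²)
= 1/√(0.3111) = 1.793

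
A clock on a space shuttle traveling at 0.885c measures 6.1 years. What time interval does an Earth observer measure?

Proper time Δt₀ = 6.1 years
γ = 1/√(1 - 0.885²) = 2.148
Δt = γΔt₀ = 2.148 × 6.1 = 13.10 years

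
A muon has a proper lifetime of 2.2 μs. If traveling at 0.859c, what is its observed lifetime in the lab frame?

Proper lifetime τ₀ = 2.2 μs
γ = 1/√(1 - 0.859²) = 1.953
τ = γτ₀ = 1.953 × 2.2 μs = 4.297 μs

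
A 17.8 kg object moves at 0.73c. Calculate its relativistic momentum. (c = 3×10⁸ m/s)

γ = 1/√(1 - 0.73²) = 1.4632
v = 0.73 × 3×10⁸ = 2.190×10⁸ m/s
p = γmv = 1.4632 × 17.8 × 2.190×10⁸ = 5.704×10⁹ kg·m/s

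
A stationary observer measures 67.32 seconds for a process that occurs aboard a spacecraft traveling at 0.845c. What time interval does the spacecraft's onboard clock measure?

Dilated time Δt = 67.32 seconds
γ = 1/√(1 - 0.845²) = 1.870
Δt₀ = Δt/γ = 67.32/1.870 = 36.00 seconds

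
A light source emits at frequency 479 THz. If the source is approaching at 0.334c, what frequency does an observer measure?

β = v/c = 0.334
(1+β)/(1-β) = 1.334/0.666 = 2.003
Doppler factor = √(2.003) = 1.4153
f_obs = 479 × 1.4153 = 677.9 THz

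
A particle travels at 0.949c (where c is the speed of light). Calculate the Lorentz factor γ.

v/c = 0.949, so (v/c)² = 0.900601
1 - (v/c)² = 0.099399
γ = 1/√(0.099399) = 3.172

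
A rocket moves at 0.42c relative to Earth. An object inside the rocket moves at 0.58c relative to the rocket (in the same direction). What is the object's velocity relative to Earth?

u = (u' + v)/(1 + u'v/c²)
Numerator: 0.58 + 0.42 = 1
Denominator: 1 + 0.2436 = 1.2436
u = 1/1.2436 = 0.8041c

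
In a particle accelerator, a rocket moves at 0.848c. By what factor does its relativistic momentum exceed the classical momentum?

p_rel = γmv, p_class = mv
Ratio = γ = 1/√(1 - 0.848²)
= 1/√(0.280896) = 1.887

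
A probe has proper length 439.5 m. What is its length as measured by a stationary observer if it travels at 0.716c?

Proper length L₀ = 439.5 m
γ = 1/√(1 - 0.716²) = 1.4325
L = L₀/γ = 439.5/1.4325 = 306.8 m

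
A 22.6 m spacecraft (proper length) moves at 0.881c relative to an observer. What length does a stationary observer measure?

Proper length L₀ = 22.6 m
γ = 1/√(1 - 0.881²) = 2.114
L = L₀/γ = 22.6/2.114 = 10.69 m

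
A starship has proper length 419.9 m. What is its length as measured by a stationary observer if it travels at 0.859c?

Proper length L₀ = 419.9 m
γ = 1/√(1 - 0.859²) = 1.953
L = L₀/γ = 419.9/1.953 = 215.0 m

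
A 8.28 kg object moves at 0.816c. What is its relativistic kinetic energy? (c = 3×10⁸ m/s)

γ = 1/√(1 - 0.816²) = 1.72995
γ - 1 = 0.72995
KE = (γ-1)mc² = 0.72995 × 8.28 × (3×10⁸)² = 5.440×10¹⁷ J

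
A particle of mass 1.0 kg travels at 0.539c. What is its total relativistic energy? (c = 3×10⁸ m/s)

γ = 1/√(1 - 0.539²) = 1.187
mc² = 1.0 × (3×10⁸)² = 9.000×10¹⁶ J
E = γmc² = 1.187 × 9.000×10¹⁶ = 1.068×10¹⁷ J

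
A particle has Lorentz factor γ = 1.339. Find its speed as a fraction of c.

From γ = 1/√(1 - v²/c²):
1/γ² = 1/1.339² = 0.55775
v²/c² = 1 - 0.55775 = 0.44225
v/c = √(0.44225) = 0.6650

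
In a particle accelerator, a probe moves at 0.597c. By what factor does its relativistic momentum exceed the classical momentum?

p_rel = γmv, p_class = mv
Ratio = γ = 1/√(1 - 0.597²)
= 1/√(0.643591) = 1.247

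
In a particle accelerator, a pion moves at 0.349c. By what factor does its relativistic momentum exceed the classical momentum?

p_rel = γmv, p_class = mv
Ratio = γ = 1/√(1 - 0.349²)
= 1/√(0.878199) = 1.067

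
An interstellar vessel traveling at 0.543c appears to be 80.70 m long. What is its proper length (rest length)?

Contracted length L = 80.70 m
γ = 1/√(1 - 0.543²) = 1.19086
L₀ = γL = 1.19086 × 80.70 = 96.10 m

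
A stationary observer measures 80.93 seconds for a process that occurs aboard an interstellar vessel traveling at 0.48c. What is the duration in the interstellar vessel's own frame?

Dilated time Δt = 80.93 seconds
γ = 1/√(1 - 0.48²) = 1.1399
Δt₀ = Δt/γ = 80.93/1.1399 = 71.00 seconds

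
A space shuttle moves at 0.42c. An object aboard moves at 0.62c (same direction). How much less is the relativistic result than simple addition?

Classical: u' + v = 0.62 + 0.42 = 1.04c
Relativistic: u = (0.62 + 0.42)/(1 + 0.2604) = 1.04/1.2604 = 0.8251c
Difference: 1.04 - 0.8251 = 0.2149c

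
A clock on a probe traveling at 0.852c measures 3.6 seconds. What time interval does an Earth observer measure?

Proper time Δt₀ = 3.6 seconds
γ = 1/√(1 - 0.852²) = 1.910
Δt = γΔt₀ = 1.910 × 3.6 = 6.876 seconds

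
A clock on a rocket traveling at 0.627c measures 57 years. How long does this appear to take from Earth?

Proper time Δt₀ = 57 years
γ = 1/√(1 - 0.627²) = 1.2837
Δt = γΔt₀ = 1.2837 × 57 = 73.17 years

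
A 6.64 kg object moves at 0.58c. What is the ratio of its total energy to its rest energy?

E = γmc², E₀ = mc²
E/E₀ = γ = 1/√(1 - 0.58²) = 1.228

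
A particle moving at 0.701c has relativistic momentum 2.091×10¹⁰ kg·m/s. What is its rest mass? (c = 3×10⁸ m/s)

γ = 1/√(1 - 0.701²) = 1.4022
v = 0.701 × 3×10⁸ = 2.103×10⁸ m/s
m = p/(γv) = 2.091×10¹⁰/(1.4022 × 2.103×10⁸) = 70.91 kg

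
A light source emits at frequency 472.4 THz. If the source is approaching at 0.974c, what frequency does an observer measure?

β = v/c = 0.974
(1+β)/(1-β) = 1.974/0.026 = 75.92
Doppler factor = √(75.92) = 8.713
f_obs = 472.4 × 8.713 = 4116 THz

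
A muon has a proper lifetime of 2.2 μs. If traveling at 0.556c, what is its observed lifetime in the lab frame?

Proper lifetime τ₀ = 2.2 μs
γ = 1/√(1 - 0.556²) = 1.203
τ = γτ₀ = 1.203 × 2.2 μs = 2.647 μs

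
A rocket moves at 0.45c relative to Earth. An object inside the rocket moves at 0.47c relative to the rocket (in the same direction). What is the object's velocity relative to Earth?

u = (u' + v)/(1 + u'v/c²)
Numerator: 0.47 + 0.45 = 0.92
Denominator: 1 + 0.2115 = 1.2115
u = 0.92/1.2115 = 0.7594c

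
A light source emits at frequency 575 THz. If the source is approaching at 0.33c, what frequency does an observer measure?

β = v/c = 0.33
(1+β)/(1-β) = 1.33/0.67 = 1.985
Doppler factor = √(1.985) = 1.4089
f_obs = 575 × 1.4089 = 810.1 THz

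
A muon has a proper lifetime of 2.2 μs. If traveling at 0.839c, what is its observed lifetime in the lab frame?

Proper lifetime τ₀ = 2.2 μs
γ = 1/√(1 - 0.839²) = 1.8378
τ = γτ₀ = 1.8378 × 2.2 μs = 4.043 μs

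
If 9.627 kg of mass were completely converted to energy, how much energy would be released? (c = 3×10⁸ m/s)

Using E = mc²:
c² = (3×10⁸)² = 9×10¹⁶ m²/s²
E = 9.627 × 9×10¹⁶ = 8.664×10¹⁷ J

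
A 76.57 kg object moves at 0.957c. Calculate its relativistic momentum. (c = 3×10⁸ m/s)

γ = 1/√(1 - 0.957²) = 3.447
v = 0.957 × 3×10⁸ = 2.871×10⁸ m/s
p = γmv = 3.447 × 76.57 × 2.871×10⁸ = 7.578×10¹⁰ kg·m/s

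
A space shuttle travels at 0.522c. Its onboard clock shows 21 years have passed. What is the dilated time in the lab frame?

Proper time Δt₀ = 21 years
γ = 1/√(1 - 0.522²) = 1.1724
Δt = γΔt₀ = 1.1724 × 21 = 24.62 years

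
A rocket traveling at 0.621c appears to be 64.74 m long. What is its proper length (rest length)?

Contracted length L = 64.74 m
γ = 1/√(1 - 0.621²) = 1.2758
L₀ = γL = 1.2758 × 64.74 = 82.60 m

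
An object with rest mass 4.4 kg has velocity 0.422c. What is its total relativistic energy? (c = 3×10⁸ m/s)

γ = 1/√(1 - 0.422²) = 1.103
mc² = 4.4 × (3×10⁸)² = 3.960×10¹⁷ J
E = γmc² = 1.103 × 3.960×10¹⁷ = 4.368×10¹⁷ J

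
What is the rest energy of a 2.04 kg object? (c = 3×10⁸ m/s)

c² = (3×10⁸)² = 9.000×10¹⁶ m²/s²
E₀ = mc² = 2.04 × 9.000×10¹⁶ = 1.836×10¹⁷ J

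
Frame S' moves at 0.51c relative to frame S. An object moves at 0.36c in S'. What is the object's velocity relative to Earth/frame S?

u = (u' + v)/(1 + u'v/c²)
Numerator: 0.36 + 0.51 = 0.87
Denominator: 1 + 0.1836 = 1.1836
u = 0.87/1.1836 = 0.7350c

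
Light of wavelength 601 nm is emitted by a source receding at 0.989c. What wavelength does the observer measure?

β = 0.989
Wavelength Doppler factor = √(1.989/0.011) = √(180.82) = 13.447
λ_obs = 601 × 13.447 = 8082 nm (redshift)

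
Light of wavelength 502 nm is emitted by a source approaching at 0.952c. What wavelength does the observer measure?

β = 0.952
Wavelength Doppler factor = √(0.048/1.952) = √(0.02459) = 0.15681
λ_obs = 502 × 0.15681 = 78.72 nm (blueshift)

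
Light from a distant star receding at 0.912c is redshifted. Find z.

β = 0.912
(1+β)/(1-β) = 1.912/0.088 = 21.727
√(21.727) = 4.661
z = 4.661 - 1 = 3.661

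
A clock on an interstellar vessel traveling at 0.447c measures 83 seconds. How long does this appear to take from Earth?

Proper time Δt₀ = 83 seconds
γ = 1/√(1 - 0.447²) = 1.118
Δt = γΔt₀ = 1.118 × 83 = 92.79 seconds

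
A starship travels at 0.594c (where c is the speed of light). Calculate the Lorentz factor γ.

v/c = 0.594, so (v/c)² = 0.352836
1 - (v/c)² = 0.647164
γ = 1/√(0.647164) = 1.243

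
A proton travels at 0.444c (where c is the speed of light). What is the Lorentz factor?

v/c = 0.444, so (v/c)² = 0.197136
1 - (v/c)² = 0.802864
γ = 1/√(0.802864) = 1.116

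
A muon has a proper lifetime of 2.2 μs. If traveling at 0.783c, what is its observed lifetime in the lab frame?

Proper lifetime τ₀ = 2.2 μs
γ = 1/√(1 - 0.783²) = 1.6077
τ = γτ₀ = 1.6077 × 2.2 μs = 3.537 μs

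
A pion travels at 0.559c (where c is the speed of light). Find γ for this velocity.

v/c = 0.559, so (v/c)² = 0.312481
1 - (v/c)² = 0.687519
γ = 1/√(0.687519) = 1.206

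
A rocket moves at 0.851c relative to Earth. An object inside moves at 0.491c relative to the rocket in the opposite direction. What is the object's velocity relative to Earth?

Object's velocity in rocket frame is u' = -0.491c
u = (u' + v)/(1 + u'v/c²) = (v - 0.491)/(1 - 0.491·v/c²)
Numerator: 0.851 - 0.491 = 0.36
Denominator: 1 - 0.417841 = 0.582159
u = 0.36/0.582159 = 0.6184c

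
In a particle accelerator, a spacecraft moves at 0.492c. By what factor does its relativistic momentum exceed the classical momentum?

p_rel = γmv, p_class = mv
Ratio = γ = 1/√(1 - 0.492²)
= 1/√(0.757936) = 1.149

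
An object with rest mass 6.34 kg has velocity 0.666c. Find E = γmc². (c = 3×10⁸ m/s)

γ = 1/√(1 - 0.666²) = 1.3406
mc² = 6.34 × (3×10⁸)² = 5.706×10¹⁷ J
E = γmc² = 1.3406 × 5.706×10¹⁷ = 7.649×10¹⁷ J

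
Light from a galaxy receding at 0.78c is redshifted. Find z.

β = 0.78
(1+β)/(1-β) = 1.78/0.22 = 8.091
√(8.091) = 2.844
z = 2.844 - 1 = 1.844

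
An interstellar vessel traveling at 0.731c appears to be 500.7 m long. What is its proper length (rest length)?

Contracted length L = 500.7 m
γ = 1/√(1 - 0.731²) = 1.4655
L₀ = γL = 1.4655 × 500.7 = 733.8 m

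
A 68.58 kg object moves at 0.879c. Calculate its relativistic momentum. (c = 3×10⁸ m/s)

γ = 1/√(1 - 0.879²) = 2.0972
v = 0.879 × 3×10⁸ = 2.637×10⁸ m/s
p = γmv = 2.0972 × 68.58 × 2.637×10⁸ = 3.793×10¹⁰ kg·m/s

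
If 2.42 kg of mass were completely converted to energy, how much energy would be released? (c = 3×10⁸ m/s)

Using E = mc²:
c² = (3×10⁸)² = 9×10¹⁶ m²/s²
E = 2.42 × 9×10¹⁶ = 2.178×10¹⁷ J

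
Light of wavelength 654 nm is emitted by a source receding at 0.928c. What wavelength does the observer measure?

β = 0.928
Wavelength Doppler factor = √(1.928/0.072) = √(26.78) = 5.175
λ_obs = 654 × 5.175 = 3384 nm (redshift)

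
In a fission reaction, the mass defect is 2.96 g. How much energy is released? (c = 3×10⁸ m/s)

Convert mass defect: Δm = 2.96 g = 0.00296 kg
E = Δm·c² = 0.00296 × (3×10⁸)²
= 0.00296 × 9×10¹⁶ = 2.664×10¹⁴ J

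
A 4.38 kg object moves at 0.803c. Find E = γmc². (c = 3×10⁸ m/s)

γ = 1/√(1 - 0.803²) = 1.6779
mc² = 4.38 × (3×10⁸)² = 3.942×10¹⁷ J
E = γmc² = 1.6779 × 3.942×10¹⁷ = 6.614×10¹⁷ J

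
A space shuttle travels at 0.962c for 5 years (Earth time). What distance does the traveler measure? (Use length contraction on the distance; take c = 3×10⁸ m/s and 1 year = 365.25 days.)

Earth distance: d = v × t = 0.962c × 5 yr = 4.5538×10¹⁶ m
γ = 3.6623
d' = d/γ = 4.5538×10¹⁶/3.6623 = 1.243×10¹⁶ m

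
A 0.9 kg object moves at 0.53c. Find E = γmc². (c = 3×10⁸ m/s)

γ = 1/√(1 - 0.53²) = 1.1792
mc² = 0.9 × (3×10⁸)² = 8.100×10¹⁶ J
E = γmc² = 1.1792 × 8.100×10¹⁶ = 9.552×10¹⁶ J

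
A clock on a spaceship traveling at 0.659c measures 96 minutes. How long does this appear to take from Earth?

Proper time Δt₀ = 96 minutes
γ = 1/√(1 - 0.659²) = 1.3295
Δt = γΔt₀ = 1.3295 × 96 = 127.6 minutes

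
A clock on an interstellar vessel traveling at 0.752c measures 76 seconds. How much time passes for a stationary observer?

Proper time Δt₀ = 76 seconds
γ = 1/√(1 - 0.752²) = 1.517
Δt = γΔt₀ = 1.517 × 76 = 115.3 seconds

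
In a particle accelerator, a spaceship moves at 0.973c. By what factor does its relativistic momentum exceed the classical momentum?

p_rel = γmv, p_class = mv
Ratio = γ = 1/√(1 - 0.973²)
= 1/√(0.053271) = 4.333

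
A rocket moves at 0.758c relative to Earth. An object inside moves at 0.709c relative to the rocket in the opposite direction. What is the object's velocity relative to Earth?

Object's velocity in rocket frame is u' = -0.709c
u = (u' + v)/(1 + u'v/c²) = (v - 0.709)/(1 - 0.709·v/c²)
Numerator: 0.758 - 0.709 = 0.049
Denominator: 1 - 0.537422 = 0.462578
u = 0.049/0.462578 = 0.1059c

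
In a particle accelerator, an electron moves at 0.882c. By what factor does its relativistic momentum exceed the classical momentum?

p_rel = γmv, p_class = mv
Ratio = γ = 1/√(1 - 0.882²)
= 1/√(0.222076) = 2.122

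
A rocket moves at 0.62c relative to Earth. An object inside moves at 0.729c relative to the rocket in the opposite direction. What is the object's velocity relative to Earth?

Object's velocity in rocket frame is u' = -0.729c
u = (u' + v)/(1 + u'v/c²) = (v - 0.729)/(1 - 0.729·v/c²)
Numerator: 0.62 - 0.729 = -0.109
Denominator: 1 - 0.45198 = 0.54802
u = -0.109/0.54802 = -0.1989c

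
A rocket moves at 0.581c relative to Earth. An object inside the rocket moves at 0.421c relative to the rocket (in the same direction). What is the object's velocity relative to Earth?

u = (u' + v)/(1 + u'v/c²)
Numerator: 0.421 + 0.581 = 1.002
Denominator: 1 + 0.244601 = 1.244601
u = 1.002/1.244601 = 0.8051c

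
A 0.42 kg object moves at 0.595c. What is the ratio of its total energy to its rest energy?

E = γmc², E₀ = mc²
E/E₀ = γ = 1/√(1 - 0.595²) = 1.244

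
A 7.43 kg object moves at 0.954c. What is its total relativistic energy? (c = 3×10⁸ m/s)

γ = 1/√(1 - 0.954²) = 3.335
mc² = 7.43 × (3×10⁸)² = 6.687×10¹⁷ J
E = γmc² = 3.335 × 6.687×10¹⁷ = 2.230×10¹⁸ J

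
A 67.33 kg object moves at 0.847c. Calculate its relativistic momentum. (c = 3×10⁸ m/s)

γ = 1/√(1 - 0.847²) = 1.881
v = 0.847 × 3×10⁸ = 2.541×10⁸ m/s
p = γmv = 1.881 × 67.33 × 2.541×10⁸ = 3.218×10¹⁰ kg·m/s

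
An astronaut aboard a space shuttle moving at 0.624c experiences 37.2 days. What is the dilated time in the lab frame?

Proper time Δt₀ = 37.2 days
γ = 1/√(1 - 0.624²) = 1.27971
Δt = γΔt₀ = 1.27971 × 37.2 = 47.61 days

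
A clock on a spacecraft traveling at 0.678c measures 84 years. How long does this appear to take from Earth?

Proper time Δt₀ = 84 years
γ = 1/√(1 - 0.678²) = 1.3604
Δt = γΔt₀ = 1.3604 × 84 = 114.3 years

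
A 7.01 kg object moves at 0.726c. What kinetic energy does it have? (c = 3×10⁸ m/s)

γ = 1/√(1 - 0.726²) = 1.4541
γ - 1 = 0.4541
KE = (γ-1)mc² = 0.4541 × 7.01 × (3×10⁸)² = 2.865×10¹⁷ J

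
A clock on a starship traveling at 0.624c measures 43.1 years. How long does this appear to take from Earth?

Proper time Δt₀ = 43.1 years
γ = 1/√(1 - 0.624²) = 1.2797
Δt = γΔt₀ = 1.2797 × 43.1 = 55.16 years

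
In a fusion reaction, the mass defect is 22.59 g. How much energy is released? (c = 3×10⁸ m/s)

Convert mass defect: Δm = 22.59 g = 0.02259 kg
E = Δm·c² = 0.02259 × (3×10⁸)²
= 0.02259 × 9×10¹⁶ = 2.033×10¹⁵ J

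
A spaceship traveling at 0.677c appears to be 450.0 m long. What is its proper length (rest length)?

Contracted length L = 450.0 m
γ = 1/√(1 - 0.677²) = 1.3587
L₀ = γL = 1.3587 × 450.0 = 611.4 m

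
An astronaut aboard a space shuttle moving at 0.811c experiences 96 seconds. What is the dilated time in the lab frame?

Proper time Δt₀ = 96 seconds
γ = 1/√(1 - 0.811²) = 1.709
Δt = γΔt₀ = 1.709 × 96 = 164.1 seconds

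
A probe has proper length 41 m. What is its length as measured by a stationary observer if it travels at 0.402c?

Proper length L₀ = 41 m
γ = 1/√(1 - 0.402²) = 1.0921
L = L₀/γ = 41/1.0921 = 37.54 m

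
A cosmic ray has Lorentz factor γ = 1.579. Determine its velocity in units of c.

From γ = 1/√(1 - v²/c²):
1/γ² = 1/1.579² = 0.4011
v²/c² = 1 - 0.4011 = 0.5989
v/c = √(0.5989) = 0.7739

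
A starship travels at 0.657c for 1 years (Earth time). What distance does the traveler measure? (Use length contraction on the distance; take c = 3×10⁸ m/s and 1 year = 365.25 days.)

Earth distance: d = v × t = 0.657c × 1 yr = 6.2200×10¹⁵ m
γ = 1.3265
d' = d/γ = 6.2200×10¹⁵/1.3265 = 4.689×10¹⁵ m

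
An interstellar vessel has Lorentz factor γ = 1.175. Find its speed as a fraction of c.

From γ = 1/√(1 - v²/c²):
1/γ² = 1/1.175² = 0.7243
v²/c² = 1 - 0.7243 = 0.2757
v/c = √(0.2757) = 0.5251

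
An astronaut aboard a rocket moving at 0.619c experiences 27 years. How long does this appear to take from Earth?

Proper time Δt₀ = 27 years
γ = 1/√(1 - 0.619²) = 1.2733
Δt = γΔt₀ = 1.2733 × 27 = 34.38 years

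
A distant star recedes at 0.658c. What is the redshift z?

β = 0.658
(1+β)/(1-β) = 1.658/0.342 = 4.848
√(4.848) = 2.202
z = 2.202 - 1 = 1.202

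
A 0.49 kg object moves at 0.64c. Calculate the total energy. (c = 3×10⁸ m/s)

γ = 1/√(1 - 0.64²) = 1.3014
mc² = 0.49 × (3×10⁸)² = 4.410×10¹⁶ J
E = γmc² = 1.3014 × 4.410×10¹⁶ = 5.739×10¹⁶ J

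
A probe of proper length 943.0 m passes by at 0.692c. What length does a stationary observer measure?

Proper length L₀ = 943.0 m
γ = 1/√(1 - 0.692²) = 1.38524
L = L₀/γ = 943.0/1.38524 = 680.7 m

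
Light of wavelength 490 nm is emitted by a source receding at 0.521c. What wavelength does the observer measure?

β = 0.521
Wavelength Doppler factor = √(1.521/0.479) = √(3.175) = 1.782
λ_obs = 490 × 1.782 = 873.2 nm (redshift)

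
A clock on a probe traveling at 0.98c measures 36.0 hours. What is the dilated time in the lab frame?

Proper time Δt₀ = 36.0 hours
γ = 1/√(1 - 0.98²) = 5.025
Δt = γΔt₀ = 5.025 × 36.0 = 180.9 hours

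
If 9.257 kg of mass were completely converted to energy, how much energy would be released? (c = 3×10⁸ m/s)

Using E = mc²:
c² = (3×10⁸)² = 9×10¹⁶ m²/s²
E = 9.257 × 9×10¹⁶ = 8.331×10¹⁷ J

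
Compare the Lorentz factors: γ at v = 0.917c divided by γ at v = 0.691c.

γ₁ = 1/√(1 - 0.917²) = 2.5070
γ₂ = 1/√(1 - 0.691²) = 1.3834
γ₁/γ₂ = 2.5070/1.3834 = 1.812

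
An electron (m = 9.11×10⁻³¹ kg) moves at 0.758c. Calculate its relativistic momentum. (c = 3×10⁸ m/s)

γ = 1/√(1 - 0.758²) = 1.533
v = 0.758 × 3×10⁸ = 2.274×10⁸ m/s
p = γmv = 1.533 × 9.11×10⁻³¹ × 2.274×10⁸ = 3.176×10⁻²² kg·m/s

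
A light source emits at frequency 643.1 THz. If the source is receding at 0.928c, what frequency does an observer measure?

β = v/c = 0.928
(1-β)/(1+β) = 0.072/1.928 = 0.037344
Doppler factor = √(0.037344) = 0.19325
f_obs = 643.1 × 0.19325 = 124.3 THz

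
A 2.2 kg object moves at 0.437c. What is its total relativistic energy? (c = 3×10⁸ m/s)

γ = 1/√(1 - 0.437²) = 1.1118
mc² = 2.2 × (3×10⁸)² = 1.980×10¹⁷ J
E = γmc² = 1.1118 × 1.980×10¹⁷ = 2.201×10¹⁷ J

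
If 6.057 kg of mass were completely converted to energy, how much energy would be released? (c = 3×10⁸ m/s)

Using E = mc²:
c² = (3×10⁸)² = 9×10¹⁶ m²/s²
E = 6.057 × 9×10¹⁶ = 5.451×10¹⁷ J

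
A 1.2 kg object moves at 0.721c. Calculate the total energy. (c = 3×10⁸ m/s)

γ = 1/√(1 - 0.721²) = 1.4431
mc² = 1.2 × (3×10⁸)² = 1.080×10¹⁷ J
E = γmc² = 1.4431 × 1.080×10¹⁷ = 1.559×10¹⁷ J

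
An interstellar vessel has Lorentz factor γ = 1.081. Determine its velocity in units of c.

From γ = 1/√(1 - v²/c²):
1/γ² = 1/1.081² = 0.85575
v²/c² = 1 - 0.85575 = 0.14425
v/c = √(0.14425) = 0.3798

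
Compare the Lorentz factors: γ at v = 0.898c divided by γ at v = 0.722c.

γ₁ = 1/√(1 - 0.898²) = 2.273
γ₂ = 1/√(1 - 0.722²) = 1.445
γ₁/γ₂ = 2.273/1.445 = 1.573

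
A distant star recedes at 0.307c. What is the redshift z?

β = 0.307
(1+β)/(1-β) = 1.307/0.693 = 1.886
√(1.886) = 1.3733
z = 1.3733 - 1 = 0.3733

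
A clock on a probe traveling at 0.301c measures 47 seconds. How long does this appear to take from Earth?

Proper time Δt₀ = 47 seconds
γ = 1/√(1 - 0.301²) = 1.04863
Δt = γΔt₀ = 1.04863 × 47 = 49.29 seconds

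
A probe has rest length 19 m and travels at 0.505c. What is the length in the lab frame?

Proper length L₀ = 19 m
γ = 1/√(1 - 0.505²) = 1.1586
L = L₀/γ = 19/1.1586 = 16.40 m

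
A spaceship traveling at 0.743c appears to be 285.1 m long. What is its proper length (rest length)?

Contracted length L = 285.1 m
γ = 1/√(1 - 0.743²) = 1.4941
L₀ = γL = 1.4941 × 285.1 = 426.0 m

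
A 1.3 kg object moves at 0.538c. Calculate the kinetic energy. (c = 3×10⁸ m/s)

γ = 1/√(1 - 0.538²) = 1.1863
γ - 1 = 0.1863
KE = (γ-1)mc² = 0.1863 × 1.3 × (3×10⁸)² = 2.180×10¹⁶ J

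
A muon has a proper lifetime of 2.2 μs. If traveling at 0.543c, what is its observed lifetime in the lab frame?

Proper lifetime τ₀ = 2.2 μs
γ = 1/√(1 - 0.543²) = 1.191
τ = γτ₀ = 1.191 × 2.2 μs = 2.620 μs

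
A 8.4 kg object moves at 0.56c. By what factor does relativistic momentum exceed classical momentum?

p_rel = γmv, p_class = mv
Ratio = γ = 1/√(1 - 0.56²) = 1.207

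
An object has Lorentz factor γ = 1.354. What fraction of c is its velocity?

From γ = 1/√(1 - v²/c²):
1/γ² = 1/1.354² = 0.5455
v²/c² = 1 - 0.5455 = 0.4545
v/c = √(0.4545) = 0.6742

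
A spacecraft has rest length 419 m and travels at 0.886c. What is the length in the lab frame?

Proper length L₀ = 419 m
γ = 1/√(1 - 0.886²) = 2.157
L = L₀/γ = 419/2.157 = 194.3 m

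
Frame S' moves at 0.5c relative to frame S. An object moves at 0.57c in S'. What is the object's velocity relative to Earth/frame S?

u = (u' + v)/(1 + u'v/c²)
Numerator: 0.57 + 0.5 = 1.07
Denominator: 1 + 0.285 = 1.285
u = 1.07/1.285 = 0.8327c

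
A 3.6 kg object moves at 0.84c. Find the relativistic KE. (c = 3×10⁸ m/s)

γ = 1/√(1 - 0.84²) = 1.843
γ - 1 = 0.8430
KE = (γ-1)mc² = 0.8430 × 3.6 × (3×10⁸)² = 2.731×10¹⁷ J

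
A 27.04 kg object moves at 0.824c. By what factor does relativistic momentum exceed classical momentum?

p_rel = γmv, p_class = mv
Ratio = γ = 1/√(1 - 0.824²) = 1.765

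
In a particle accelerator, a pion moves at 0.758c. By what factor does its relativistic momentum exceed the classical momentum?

p_rel = γmv, p_class = mv
Ratio = γ = 1/√(1 - 0.758²)
= 1/√(0.425436) = 1.533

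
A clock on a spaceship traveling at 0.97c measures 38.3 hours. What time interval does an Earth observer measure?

Proper time Δt₀ = 38.3 hours
γ = 1/√(1 - 0.97²) = 4.113
Δt = γΔt₀ = 4.113 × 38.3 = 157.5 hours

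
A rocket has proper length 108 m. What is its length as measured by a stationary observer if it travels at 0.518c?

Proper length L₀ = 108 m
γ = 1/√(1 - 0.518²) = 1.1691
L = L₀/γ = 108/1.1691 = 92.38 m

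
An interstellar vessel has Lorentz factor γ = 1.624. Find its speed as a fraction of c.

From γ = 1/√(1 - v²/c²):
1/γ² = 1/1.624² = 0.3792
v²/c² = 1 - 0.3792 = 0.6208
v/c = √(0.6208) = 0.7879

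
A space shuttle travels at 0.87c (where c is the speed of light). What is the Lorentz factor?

v/c = 0.87, so (v/c)² = 0.7569
1 - (v/c)² = 0.2431
γ = 1/√(0.2431) = 2.028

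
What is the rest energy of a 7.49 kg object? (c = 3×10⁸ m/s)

c² = (3×10⁸)² = 9.000×10¹⁶ m²/s²
E₀ = mc² = 7.49 × 9.000×10¹⁶ = 6.741×10¹⁷ J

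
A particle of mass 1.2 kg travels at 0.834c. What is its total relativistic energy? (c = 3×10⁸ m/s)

γ = 1/√(1 - 0.834²) = 1.812
mc² = 1.2 × (3×10⁸)² = 1.080×10¹⁷ J
E = γmc² = 1.812 × 1.080×10¹⁷ = 1.957×10¹⁷ J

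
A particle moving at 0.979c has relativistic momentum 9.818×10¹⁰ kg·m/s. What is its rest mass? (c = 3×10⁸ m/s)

γ = 1/√(1 - 0.979²) = 4.905
v = 0.979 × 3×10⁸ = 2.937×10⁸ m/s
m = p/(γv) = 9.818×10¹⁰/(4.905 × 2.937×10⁸) = 68.15 kg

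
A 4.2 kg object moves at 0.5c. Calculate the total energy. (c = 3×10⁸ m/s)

γ = 1/√(1 - 0.5²) = 1.1547
mc² = 4.2 × (3×10⁸)² = 3.780×10¹⁷ J
E = γmc² = 1.1547 × 3.780×10¹⁷ = 4.365×10¹⁷ J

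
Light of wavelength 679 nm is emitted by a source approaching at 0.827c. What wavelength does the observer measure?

β = 0.827
Wavelength Doppler factor = √(0.173/1.827) = √(0.09469) = 0.3077
λ_obs = 679 × 0.3077 = 208.9 nm (blueshift)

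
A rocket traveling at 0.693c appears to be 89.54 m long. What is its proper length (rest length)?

Contracted length L = 89.54 m
γ = 1/√(1 - 0.693²) = 1.387
L₀ = γL = 1.387 × 89.54 = 124.2 m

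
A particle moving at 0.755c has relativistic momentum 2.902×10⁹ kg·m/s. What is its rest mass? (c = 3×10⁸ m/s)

γ = 1/√(1 - 0.755²) = 1.52503
v = 0.755 × 3×10⁸ = 2.265×10⁸ m/s
m = p/(γv) = 2.902×10⁹/(1.52503 × 2.265×10⁸) = 8.401 kg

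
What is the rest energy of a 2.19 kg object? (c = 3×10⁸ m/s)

c² = (3×10⁸)² = 9.000×10¹⁶ m²/s²
E₀ = mc² = 2.19 × 9.000×10¹⁶ = 1.971×10¹⁷ J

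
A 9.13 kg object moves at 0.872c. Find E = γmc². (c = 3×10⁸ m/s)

γ = 1/√(1 - 0.872²) = 2.043
mc² = 9.13 × (3×10⁸)² = 8.217×10¹⁷ J
E = γmc² = 2.043 × 8.217×10¹⁷ = 1.679×10¹⁸ J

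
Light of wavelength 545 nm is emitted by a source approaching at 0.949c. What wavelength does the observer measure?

β = 0.949
Wavelength Doppler factor = √(0.051/1.949) = √(0.026167) = 0.16176
λ_obs = 545 × 0.16176 = 88.16 nm (blueshift)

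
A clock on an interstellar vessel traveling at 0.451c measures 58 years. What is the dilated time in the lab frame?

Proper time Δt₀ = 58 years
γ = 1/√(1 - 0.451²) = 1.1204
Δt = γΔt₀ = 1.1204 × 58 = 64.98 years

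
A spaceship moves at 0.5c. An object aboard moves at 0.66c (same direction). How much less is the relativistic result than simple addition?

Classical: u' + v = 0.66 + 0.5 = 1.16c
Relativistic: u = (0.66 + 0.5)/(1 + 0.33) = 1.16/1.33 = 0.8722c
Difference: 1.16 - 0.8722 = 0.2878c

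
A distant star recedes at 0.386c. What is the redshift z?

β = 0.386
(1+β)/(1-β) = 1.386/0.614 = 2.2573
√(2.2573) = 1.5024
z = 1.5024 - 1 = 0.5024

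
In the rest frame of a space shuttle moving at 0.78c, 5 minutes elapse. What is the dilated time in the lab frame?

Proper time Δt₀ = 5 minutes
γ = 1/√(1 - 0.78²) = 1.598
Δt = γΔt₀ = 1.598 × 5 = 7.990 minutes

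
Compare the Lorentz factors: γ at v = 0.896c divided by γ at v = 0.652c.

γ₁ = 1/√(1 - 0.896²) = 2.252
γ₂ = 1/√(1 - 0.652²) = 1.319
γ₁/γ₂ = 2.252/1.319 = 1.707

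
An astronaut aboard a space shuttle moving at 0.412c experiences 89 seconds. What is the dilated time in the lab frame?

Proper time Δt₀ = 89 seconds
γ = 1/√(1 - 0.412²) = 1.0975
Δt = γΔt₀ = 1.0975 × 89 = 97.68 seconds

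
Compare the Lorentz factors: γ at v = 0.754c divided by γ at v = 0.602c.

γ₁ = 1/√(1 - 0.754²) = 1.522
γ₂ = 1/√(1 - 0.602²) = 1.252
γ₁/γ₂ = 1.522/1.252 = 1.216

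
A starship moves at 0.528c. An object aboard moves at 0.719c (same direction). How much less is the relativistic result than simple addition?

Classical: u' + v = 0.719 + 0.528 = 1.247c
Relativistic: u = (0.719 + 0.528)/(1 + 0.379632) = 1.247/1.379632 = 0.9039c
Difference: 1.247 - 0.9039 = 0.3431c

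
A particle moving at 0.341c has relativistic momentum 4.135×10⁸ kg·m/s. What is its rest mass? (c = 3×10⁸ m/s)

γ = 1/√(1 - 0.341²) = 1.0638
v = 0.341 × 3×10⁸ = 1.023×10⁸ m/s
m = p/(γv) = 4.135×10⁸/(1.0638 × 1.023×10⁸) = 3.800 kg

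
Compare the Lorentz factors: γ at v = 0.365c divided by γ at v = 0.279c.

γ₁ = 1/√(1 - 0.365²) = 1.0741
γ₂ = 1/√(1 - 0.279²) = 1.0414
γ₁/γ₂ = 1.0741/1.0414 = 1.031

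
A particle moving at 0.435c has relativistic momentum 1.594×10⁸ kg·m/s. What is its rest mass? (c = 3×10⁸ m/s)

γ = 1/√(1 - 0.435²) = 1.1106
v = 0.435 × 3×10⁸ = 1.305×10⁸ m/s
m = p/(γv) = 1.594×10⁸/(1.1106 × 1.305×10⁸) = 1.100 kg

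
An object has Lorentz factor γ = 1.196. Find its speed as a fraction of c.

From γ = 1/√(1 - v²/c²):
1/γ² = 1/1.196² = 0.6991
v²/c² = 1 - 0.6991 = 0.3009
v/c = √(0.3009) = 0.5485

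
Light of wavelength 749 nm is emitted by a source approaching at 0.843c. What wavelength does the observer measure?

β = 0.843
Wavelength Doppler factor = √(0.157/1.843) = √(0.08519) = 0.2919
λ_obs = 749 × 0.2919 = 218.6 nm (blueshift)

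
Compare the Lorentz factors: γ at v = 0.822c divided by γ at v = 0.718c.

γ₁ = 1/√(1 - 0.822²) = 1.756
γ₂ = 1/√(1 - 0.718²) = 1.437
γ₁/γ₂ = 1.756/1.437 = 1.222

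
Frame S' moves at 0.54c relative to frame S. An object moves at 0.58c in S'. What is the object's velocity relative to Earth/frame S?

u = (u' + v)/(1 + u'v/c²)
Numerator: 0.58 + 0.54 = 1.12
Denominator: 1 + 0.3132 = 1.3132
u = 1.12/1.3132 = 0.8529c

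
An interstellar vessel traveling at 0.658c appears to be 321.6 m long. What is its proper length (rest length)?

Contracted length L = 321.6 m
γ = 1/√(1 - 0.658²) = 1.328
L₀ = γL = 1.328 × 321.6 = 427.1 m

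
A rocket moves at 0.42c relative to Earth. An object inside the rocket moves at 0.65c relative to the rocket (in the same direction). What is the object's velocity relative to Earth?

u = (u' + v)/(1 + u'v/c²)
Numerator: 0.65 + 0.42 = 1.07
Denominator: 1 + 0.273 = 1.273
u = 1.07/1.273 = 0.8405c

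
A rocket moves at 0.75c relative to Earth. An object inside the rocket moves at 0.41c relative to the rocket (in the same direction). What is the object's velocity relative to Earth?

u = (u' + v)/(1 + u'v/c²)
Numerator: 0.41 + 0.75 = 1.16
Denominator: 1 + 0.3075 = 1.3075
u = 1.16/1.3075 = 0.8872c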